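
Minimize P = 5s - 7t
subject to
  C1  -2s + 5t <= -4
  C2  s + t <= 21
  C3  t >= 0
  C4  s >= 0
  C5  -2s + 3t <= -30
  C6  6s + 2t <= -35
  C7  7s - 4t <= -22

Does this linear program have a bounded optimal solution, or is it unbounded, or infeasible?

The boundaries 6s + 2t = -35 and 7s - 4t = -22 meet at (-92/19, -113/38), but that point violates t ≥ 0. Every candidate vertex is excluded by some other constraint, so the feasible region is empty.

infeasible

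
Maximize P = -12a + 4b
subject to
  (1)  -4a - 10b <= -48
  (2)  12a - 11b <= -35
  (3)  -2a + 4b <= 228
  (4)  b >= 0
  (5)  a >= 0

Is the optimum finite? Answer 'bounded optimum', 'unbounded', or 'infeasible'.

Extreme points and P = -12a + 4b:
  (89/82, 179/41) → P = 182/41
  (0, 24/5) → P = 96/5
  (1184/13, 1333/13) → P = -8876/13
  (0, 57) → P = 228
The feasible region has finitely many vertices and no improving ray; the maximum is 228 at (0, 57).

bounded optimum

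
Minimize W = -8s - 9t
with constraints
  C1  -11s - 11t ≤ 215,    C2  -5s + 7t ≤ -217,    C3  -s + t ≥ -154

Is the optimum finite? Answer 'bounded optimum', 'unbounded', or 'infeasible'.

Feasible corners and W = -8s - 9t:
  (147/22, -577/22) → W = 4017/22
  (1479/22, -1909/22) → W = 5349/22
  (861/2, 553/2) → W = -11865/2
The feasible region has finitely many vertices and no improving ray; the minimum is -11865/2 at (861/2, 553/2).

bounded optimum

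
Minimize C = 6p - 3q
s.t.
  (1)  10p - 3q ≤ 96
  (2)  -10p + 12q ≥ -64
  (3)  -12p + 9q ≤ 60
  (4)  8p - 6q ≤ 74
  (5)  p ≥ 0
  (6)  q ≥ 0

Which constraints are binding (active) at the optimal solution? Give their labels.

Feasible corners and C = 6p - 3q:
  (32/3, 32/9) → C = 160/3
  (58/3, 292/9) → C = 56/3
  (32/5, 0) → C = 192/5
  (0, 20/3) → C = -20
  (0, 0) → C = 0

The minimum is at (0, 20/3). Substituting into each constraint, equality holds for (3) and (5); the remaining constraints have slack.

(3) and (5)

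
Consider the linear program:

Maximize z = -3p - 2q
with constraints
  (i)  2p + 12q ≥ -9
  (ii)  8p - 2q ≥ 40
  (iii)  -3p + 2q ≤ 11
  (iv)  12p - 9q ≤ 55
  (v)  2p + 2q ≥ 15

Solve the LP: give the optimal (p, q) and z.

p = 11/2, q = 2, maximum z = -41/2

Extreme points and z = -3p - 2q:
  (51/5, 104/5) → z = -361/5
  (11/2, 2) → z = -41/2
  (35/6, 5/3) → z = -125/6
The feasible region is unbounded (it extends along (3, 4), (2, 3)), but z strictly decreases along every unbounded feasible direction, so there is no improving ray and the maximum is attained at a vertex.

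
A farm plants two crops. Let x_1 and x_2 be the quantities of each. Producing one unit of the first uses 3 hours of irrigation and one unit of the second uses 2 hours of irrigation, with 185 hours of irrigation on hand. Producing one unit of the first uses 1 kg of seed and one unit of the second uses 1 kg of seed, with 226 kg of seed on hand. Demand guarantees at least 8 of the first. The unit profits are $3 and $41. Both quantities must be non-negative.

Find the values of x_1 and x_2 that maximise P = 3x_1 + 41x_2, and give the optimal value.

Feasible corners and P = 3x_1 + 41x_2:
  (185/3, 0) → P = 185
  (8, 0) → P = 24
  (8, 161/2) → P = 6649/2

The optimum lies where 3x_1 + 2x_2 = 185 and x_1 = 8.
Solving simultaneously gives x_1 = 8, x_2 = 161/2.

x_1 = 8, x_2 = 161/2, maximum P = 6649/2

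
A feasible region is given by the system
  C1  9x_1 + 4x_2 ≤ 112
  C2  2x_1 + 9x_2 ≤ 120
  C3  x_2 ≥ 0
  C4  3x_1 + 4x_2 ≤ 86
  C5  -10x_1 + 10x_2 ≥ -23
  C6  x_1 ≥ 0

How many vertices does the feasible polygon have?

Pairwise boundary intersections that survive every other constraint:
  (528/73, 856/73)
  (606/65, 913/130)
  (0, 40/3)
  (23/10, 0)
  (0, 0)

5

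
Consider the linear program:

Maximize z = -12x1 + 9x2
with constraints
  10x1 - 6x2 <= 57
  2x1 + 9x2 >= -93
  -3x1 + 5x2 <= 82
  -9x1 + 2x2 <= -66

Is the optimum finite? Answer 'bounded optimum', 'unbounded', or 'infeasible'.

Corner points and z = -12x1 + 9x2:
  (777/32, 991/32) → z = -405/32
  (141/17, 147/34) → z = -2061/34
  (38/3, 24) → z = 64
The feasible region has finitely many vertices and no improving ray; the maximum is 64 at (38/3, 24).

bounded optimum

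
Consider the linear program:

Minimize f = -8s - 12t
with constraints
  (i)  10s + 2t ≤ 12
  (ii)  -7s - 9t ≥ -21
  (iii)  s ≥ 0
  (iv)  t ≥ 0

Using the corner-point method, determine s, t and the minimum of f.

Corner points and f = -8s - 12t:
  (33/38, 63/38) → f = -510/19
  (6/5, 0) → f = -48/5
  (0, 7/3) → f = -28
  (0, 0) → f = 0

The optimum lies where -7s - 9t = -21 and s = 0.
Solving simultaneously gives s = 0, t = 7/3.

s = 0, t = 7/3, minimum f = -28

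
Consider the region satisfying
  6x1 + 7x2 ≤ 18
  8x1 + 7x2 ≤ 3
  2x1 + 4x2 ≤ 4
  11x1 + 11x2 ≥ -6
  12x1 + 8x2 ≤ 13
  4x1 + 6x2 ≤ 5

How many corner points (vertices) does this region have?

5

The feasible vertices (each the meet of two boundaries and inside every other half-plane) are:
  (67/20, -17/5)
  (-17/20, 7/5)
  (-34/11, 28/11)
  (-1, 3/2)
  (191/44, -215/44)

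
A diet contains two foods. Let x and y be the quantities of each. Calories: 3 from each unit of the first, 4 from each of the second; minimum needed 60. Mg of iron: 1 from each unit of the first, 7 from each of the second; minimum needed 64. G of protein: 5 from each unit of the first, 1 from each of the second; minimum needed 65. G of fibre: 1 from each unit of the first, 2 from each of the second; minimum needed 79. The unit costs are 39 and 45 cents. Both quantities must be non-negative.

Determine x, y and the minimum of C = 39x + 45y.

Feasible corners and C = 39x + 45y:
  (0, 65) → C = 2925
  (79, 0) → C = 3081
  (17/3, 110/3) → C = 1871
The feasible region is unbounded (it extends along (0, 1), (1, 0)), but C strictly increases along every unbounded feasible direction, so there is no improving ray and the minimum is attained at a vertex.

The binding constraints are 5x + y = 65 and x + 2y = 79.
Solving simultaneously gives x = 17/3, y = 110/3.

x = 17/3, y = 110/3, minimum C = 1871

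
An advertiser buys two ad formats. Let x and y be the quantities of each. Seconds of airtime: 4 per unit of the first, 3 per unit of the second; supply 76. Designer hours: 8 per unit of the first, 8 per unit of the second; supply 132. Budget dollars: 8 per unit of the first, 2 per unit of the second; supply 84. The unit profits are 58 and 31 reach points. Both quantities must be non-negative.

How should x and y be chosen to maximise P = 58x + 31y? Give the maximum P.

At the optimal vertex, 8x + 8y = 132 and 8x + 2y = 84.
Solving simultaneously gives x = 17/2, y = 8.

x = 17/2, y = 8, maximum P = 741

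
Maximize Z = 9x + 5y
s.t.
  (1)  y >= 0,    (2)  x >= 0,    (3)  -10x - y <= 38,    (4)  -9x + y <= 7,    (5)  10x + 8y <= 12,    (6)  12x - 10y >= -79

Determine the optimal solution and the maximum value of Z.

Extreme points and Z = 9x + 5y:
  (0, 0) → Z = 0
  (6/5, 0) → Z = 54/5
  (0, 3/2) → Z = 15/2

The optimum lies where y = 0 and 10x + 8y = 12.
Solving simultaneously gives x = 6/5, y = 0.

x = 6/5, y = 0, maximum Z = 54/5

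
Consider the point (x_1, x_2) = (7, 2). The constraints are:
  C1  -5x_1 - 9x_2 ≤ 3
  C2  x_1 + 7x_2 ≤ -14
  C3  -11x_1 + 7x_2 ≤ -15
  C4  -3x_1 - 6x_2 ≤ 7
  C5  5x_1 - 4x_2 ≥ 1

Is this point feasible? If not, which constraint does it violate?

not feasible — violates C2

Constraint C2: x_1 + 7x_2 = 21, which is not ≤ -14. All other constraints are satisfied.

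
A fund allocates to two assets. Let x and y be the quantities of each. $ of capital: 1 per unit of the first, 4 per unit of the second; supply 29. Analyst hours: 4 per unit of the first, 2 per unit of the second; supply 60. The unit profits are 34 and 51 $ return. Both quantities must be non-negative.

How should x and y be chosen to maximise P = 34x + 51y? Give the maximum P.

x = 13, y = 4, maximum P = 646

Corner points and P = 34x + 51y:
  (0, 0) → P = 0
  (0, 29/4) → P = 1479/4
  (15, 0) → P = 510
  (13, 4) → P = 646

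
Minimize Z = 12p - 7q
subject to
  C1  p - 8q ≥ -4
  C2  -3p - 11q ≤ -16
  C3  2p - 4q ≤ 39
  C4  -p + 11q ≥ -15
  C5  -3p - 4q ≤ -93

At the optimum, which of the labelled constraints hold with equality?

Extreme points and Z = 12p - 7q:
  (82/3, 47/12) → Z = 3607/12
  (26, 15/4) → Z = 1143/4
  (132/5, 69/20) → Z = 5853/20

The minimum is at (26, 15/4). Substituting into each constraint, equality holds for C1 and C5; the remaining constraints have slack.

C1 and C5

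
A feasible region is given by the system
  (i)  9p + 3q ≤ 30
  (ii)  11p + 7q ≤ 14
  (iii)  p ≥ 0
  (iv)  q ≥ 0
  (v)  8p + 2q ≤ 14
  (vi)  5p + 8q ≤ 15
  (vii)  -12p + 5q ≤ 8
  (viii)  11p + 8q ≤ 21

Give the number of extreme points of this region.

The feasible vertices (each the meet of two boundaries and inside every other half-plane) are:
  (14/11, 0)
  (7/53, 95/53)
  (0, 0)
  (0, 8/5)
  (1/11, 20/11)

5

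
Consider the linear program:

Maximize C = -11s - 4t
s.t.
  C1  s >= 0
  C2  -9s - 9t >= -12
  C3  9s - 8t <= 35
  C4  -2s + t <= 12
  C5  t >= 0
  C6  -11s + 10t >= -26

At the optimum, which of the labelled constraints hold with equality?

Feasible corners and C = -11s - 4t:
  (0, 4/3) → C = -16/3
  (0, 0) → C = 0
  (4/3, 0) → C = -44/3

The maximum is at (0, 0). Substituting into each constraint, equality holds for C1 and C5; the remaining constraints have slack.

C1 and C5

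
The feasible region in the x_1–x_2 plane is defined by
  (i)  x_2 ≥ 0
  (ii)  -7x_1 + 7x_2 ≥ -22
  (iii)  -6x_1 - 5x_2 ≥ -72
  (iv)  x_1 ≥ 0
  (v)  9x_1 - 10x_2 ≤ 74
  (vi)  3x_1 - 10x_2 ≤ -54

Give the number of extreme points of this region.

3

Of the 15 pairwise boundary intersections, those satisfying every inequality are:
  (0, 72/5)
  (6, 36/5)
  (0, 27/5)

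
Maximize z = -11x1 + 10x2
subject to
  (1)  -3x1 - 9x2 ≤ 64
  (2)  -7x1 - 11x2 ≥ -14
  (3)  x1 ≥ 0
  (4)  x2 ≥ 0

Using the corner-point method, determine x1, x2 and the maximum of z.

Vertices and z = -11x1 + 10x2:
  (0, 14/11) → z = 140/11
  (2, 0) → z = -22
  (0, 0) → z = 0

The optimum lies where -7x1 - 11x2 = -14 and x1 = 0.
Solving simultaneously gives x1 = 0, x2 = 14/11.

x1 = 0, x2 = 14/11, maximum z = 140/11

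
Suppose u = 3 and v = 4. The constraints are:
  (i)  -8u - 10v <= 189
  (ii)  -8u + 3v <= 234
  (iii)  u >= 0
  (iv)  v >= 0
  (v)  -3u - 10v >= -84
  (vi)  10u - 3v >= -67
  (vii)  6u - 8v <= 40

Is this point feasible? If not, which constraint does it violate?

feasible

(i): -64 ≤ 189 ✓
(ii): -12 ≤ 234 ✓
(iii): 3 ≥ 0 ✓
(iv): 4 ≥ 0 ✓
(v): -49 ≥ -84 ✓
(vi): 18 ≥ -67 ✓
(vii): -14 ≤ 40 ✓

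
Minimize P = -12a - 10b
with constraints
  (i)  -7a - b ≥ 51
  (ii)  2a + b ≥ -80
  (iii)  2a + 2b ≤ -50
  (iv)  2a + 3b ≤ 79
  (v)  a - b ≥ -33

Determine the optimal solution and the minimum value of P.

The binding constraints are -7a - b = 51 and 2a + 2b = -50.
Solving simultaneously gives a = -13/3, b = -62/3.

a = -13/3, b = -62/3, minimum P = 776/3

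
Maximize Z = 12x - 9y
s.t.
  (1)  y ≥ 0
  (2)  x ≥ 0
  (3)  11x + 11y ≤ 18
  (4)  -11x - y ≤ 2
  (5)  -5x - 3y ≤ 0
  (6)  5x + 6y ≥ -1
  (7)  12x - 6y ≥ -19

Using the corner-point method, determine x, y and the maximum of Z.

Vertices and Z = 12x - 9y:
  (0, 0) → Z = 0
  (18/11, 0) → Z = 216/11
  (0, 18/11) → Z = -162/11

The binding constraints are y = 0 and 11x + 11y = 18.
Solving simultaneously gives x = 18/11, y = 0.

x = 18/11, y = 0, maximum Z = 216/11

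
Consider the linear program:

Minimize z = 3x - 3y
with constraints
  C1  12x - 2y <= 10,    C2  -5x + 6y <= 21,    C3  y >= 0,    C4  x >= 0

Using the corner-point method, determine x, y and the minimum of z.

x = 0, y = 7/2, minimum z = -21/2

Corner points and z = 3x - 3y:
  (51/31, 151/31) → z = -300/31
  (5/6, 0) → z = 5/2
  (0, 7/2) → z = -21/2
  (0, 0) → z = 0

At the optimal vertex, -5x + 6y = 21 and x = 0.
Solving simultaneously gives x = 0, y = 7/2.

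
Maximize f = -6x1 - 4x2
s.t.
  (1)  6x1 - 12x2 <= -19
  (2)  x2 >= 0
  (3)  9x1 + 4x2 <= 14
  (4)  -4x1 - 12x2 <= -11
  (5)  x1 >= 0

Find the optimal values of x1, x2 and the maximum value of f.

x1 = 0, x2 = 19/12, maximum f = -19/3

Corner points and f = -6x1 - 4x2:
  (23/33, 85/44) → f = -131/11
  (0, 19/12) → f = -19/3
  (0, 7/2) → f = -14

At the optimal vertex, 6x1 - 12x2 = -19 and x1 = 0.
Solving simultaneously gives x1 = 0, x2 = 19/12.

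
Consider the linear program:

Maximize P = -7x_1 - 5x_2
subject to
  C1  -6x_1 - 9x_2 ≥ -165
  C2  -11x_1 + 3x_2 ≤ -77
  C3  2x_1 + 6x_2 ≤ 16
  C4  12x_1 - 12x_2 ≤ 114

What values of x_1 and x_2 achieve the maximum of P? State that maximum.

x_1 = 97/16, x_2 = -55/16, maximum P = -101/4

Extreme points and P = -7x_1 - 5x_2:
  (85/12, 11/36) → P = -460/9
  (97/16, -55/16) → P = -101/4
  (73/8, -3/8) → P = -62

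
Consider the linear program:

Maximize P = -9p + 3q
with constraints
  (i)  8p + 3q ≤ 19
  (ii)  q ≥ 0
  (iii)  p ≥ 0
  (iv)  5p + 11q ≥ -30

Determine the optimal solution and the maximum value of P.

p = 0, q = 19/3, maximum P = 19

Feasible corners and P = -9p + 3q:
  (19/8, 0) → P = -171/8
  (0, 19/3) → P = 19
  (0, 0) → P = 0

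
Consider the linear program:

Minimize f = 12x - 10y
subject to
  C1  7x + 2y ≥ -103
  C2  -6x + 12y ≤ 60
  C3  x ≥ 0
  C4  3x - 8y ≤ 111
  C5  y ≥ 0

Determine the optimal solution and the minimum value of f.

x = 0, y = 5, minimum f = -50

Vertices and f = 12x - 10y:
  (0, 5) → f = -50
  (0, 0) → f = 0
  (37, 0) → f = 444
The feasible region is unbounded (it extends along (2, 1), (8, 3)), but f strictly increases along every unbounded feasible direction, so there is no improving ray and the minimum is attained at a vertex.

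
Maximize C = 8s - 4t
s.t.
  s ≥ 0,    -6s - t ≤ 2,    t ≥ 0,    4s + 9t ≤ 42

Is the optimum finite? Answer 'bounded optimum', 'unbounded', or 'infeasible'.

bounded optimum

Vertices and C = 8s - 4t:
  (0, 0) → C = 0
  (0, 14/3) → C = -56/3
  (21/2, 0) → C = 84
The feasible region has finitely many vertices and no improving ray; the maximum is 84 at (21/2, 0).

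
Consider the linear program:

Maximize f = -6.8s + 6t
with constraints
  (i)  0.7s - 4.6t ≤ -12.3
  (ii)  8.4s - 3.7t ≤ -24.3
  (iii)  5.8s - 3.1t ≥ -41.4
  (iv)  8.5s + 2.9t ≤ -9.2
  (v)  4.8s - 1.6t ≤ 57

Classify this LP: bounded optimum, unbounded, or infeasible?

bounded optimum

Vertices and f = -6.8s + 6t:
  (-5077/817, 1412/817) → f = 214978/4085
  (-7799/4113, 9811/4113) → f = 559496/20565
  (-14858/4317, 29854/4317) → f = 1400792/21585
The feasible region has finitely many vertices and no improving ray; the maximum is 1400792/21585 at (-14858/4317, 29854/4317).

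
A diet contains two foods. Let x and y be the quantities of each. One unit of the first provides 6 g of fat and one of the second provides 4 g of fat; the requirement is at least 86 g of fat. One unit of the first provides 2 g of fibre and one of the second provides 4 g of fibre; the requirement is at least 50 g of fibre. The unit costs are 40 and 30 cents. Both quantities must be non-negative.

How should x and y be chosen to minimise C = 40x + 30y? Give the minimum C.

Vertices and C = 40x + 30y:
  (0, 43/2) → C = 645
  (25, 0) → C = 1000
  (9, 8) → C = 600
The feasible region is unbounded (it extends along (0, 1), (1, 0)), but C strictly increases along every unbounded feasible direction, so there is no improving ray and the minimum is attained at a vertex.

The optimum lies where 6x + 4y = 86 and 2x + 4y = 50.
Solving simultaneously gives x = 9, y = 8.

x = 9, y = 8, minimum C = 600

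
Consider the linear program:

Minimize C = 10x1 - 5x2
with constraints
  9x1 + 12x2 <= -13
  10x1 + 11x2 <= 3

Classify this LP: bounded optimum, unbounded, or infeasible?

From the feasible point (179/21, -157/21), moving in the direction (-12, 9) keeps every constraint satisfied while C decreases without bound.

unbounded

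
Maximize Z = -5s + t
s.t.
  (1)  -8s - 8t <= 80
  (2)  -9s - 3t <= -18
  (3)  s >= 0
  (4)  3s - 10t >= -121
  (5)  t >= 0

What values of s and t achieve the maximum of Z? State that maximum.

s = 0, t = 121/10, maximum Z = 121/10

Extreme points and Z = -5s + t:
  (0, 6) → Z = 6
  (2, 0) → Z = -10
  (0, 121/10) → Z = 121/10
The feasible region is unbounded (it extends along (10, 3), (1, 0)), but Z strictly decreases along every unbounded feasible direction, so there is no improving ray and the maximum is attained at a vertex.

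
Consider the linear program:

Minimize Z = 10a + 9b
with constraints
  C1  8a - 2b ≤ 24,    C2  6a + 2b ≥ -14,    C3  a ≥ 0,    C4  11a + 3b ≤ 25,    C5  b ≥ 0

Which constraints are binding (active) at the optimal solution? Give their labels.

Vertices and Z = 10a + 9b:
  (0, 25/3) → Z = 75
  (0, 0) → Z = 0
  (25/11, 0) → Z = 250/11

The minimum is at (0, 0). Substituting into each constraint, equality holds for C3 and C5; the remaining constraints have slack.

C3 and C5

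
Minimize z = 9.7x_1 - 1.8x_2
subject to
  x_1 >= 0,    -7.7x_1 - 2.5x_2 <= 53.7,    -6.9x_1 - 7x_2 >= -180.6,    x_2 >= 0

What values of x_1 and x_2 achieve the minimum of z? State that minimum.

x_1 = 0, x_2 = 25.8, minimum z = -46.44

Feasible corners and z = 9.7x_1 - 1.8x_2:
  (0, 129/5) → z = -1161/25
  (0, 0) → z = 0
  (602/23, 0) → z = 29197/115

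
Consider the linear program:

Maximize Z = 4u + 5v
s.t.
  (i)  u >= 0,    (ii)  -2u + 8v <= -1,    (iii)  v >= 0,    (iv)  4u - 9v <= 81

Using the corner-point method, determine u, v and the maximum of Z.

u = 639/14, v = 79/7, maximum Z = 239

Corner points and Z = 4u + 5v:
  (1/2, 0) → Z = 2
  (639/14, 79/7) → Z = 239
  (81/4, 0) → Z = 81

The binding constraints are -2u + 8v = -1 and 4u - 9v = 81.
Solving simultaneously gives u = 639/14, v = 79/7.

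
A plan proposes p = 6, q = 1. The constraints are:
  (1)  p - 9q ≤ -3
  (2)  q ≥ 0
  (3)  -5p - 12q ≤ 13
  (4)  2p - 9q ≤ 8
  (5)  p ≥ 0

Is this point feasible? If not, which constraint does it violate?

feasible

(1): -3 ≤ -3 ✓
(2): 1 ≥ 0 ✓
(3): -42 ≤ 13 ✓
(4): 3 ≤ 8 ✓
(5): 6 ≥ 0 ✓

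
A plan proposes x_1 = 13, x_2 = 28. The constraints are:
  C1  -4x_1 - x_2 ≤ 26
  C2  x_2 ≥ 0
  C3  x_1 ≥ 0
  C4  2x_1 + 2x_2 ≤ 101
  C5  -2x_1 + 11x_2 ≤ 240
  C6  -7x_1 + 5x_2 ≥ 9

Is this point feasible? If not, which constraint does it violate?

not feasible — violates C5

Constraint C5: -2x_1 + 11x_2 = 282, which is not ≤ 240. All other constraints are satisfied.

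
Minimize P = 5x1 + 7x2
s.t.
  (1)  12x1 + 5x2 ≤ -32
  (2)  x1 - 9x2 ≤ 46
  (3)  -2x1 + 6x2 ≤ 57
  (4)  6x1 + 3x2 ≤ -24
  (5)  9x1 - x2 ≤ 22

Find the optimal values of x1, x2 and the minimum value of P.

x1 = -263/4, x2 = -149/12, minimum P = -1247/3

Corner points and P = 5x1 + 7x2:
  (-263/4, -149/12) → P = -1247/3
  (-26/19, -100/19) → P = -830/19
  (-15/2, 7) → P = 23/2

At the optimal vertex, x1 - 9x2 = 46 and -2x1 + 6x2 = 57.
Solving simultaneously gives x1 = -263/4, x2 = -149/12.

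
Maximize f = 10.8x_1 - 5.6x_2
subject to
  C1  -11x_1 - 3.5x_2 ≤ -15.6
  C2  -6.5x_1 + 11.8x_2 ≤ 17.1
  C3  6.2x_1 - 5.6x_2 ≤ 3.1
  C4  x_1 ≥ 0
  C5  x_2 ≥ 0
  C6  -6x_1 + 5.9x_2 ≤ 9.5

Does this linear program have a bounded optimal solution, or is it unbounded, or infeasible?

Vertices and f = 10.8x_1 - 5.6x_2:
  (4141/5085, 1930/1017) → f = -46586/25425
  (1403/1190, 3131/4165) → f = 25357/2975
  (6617/1838, 12617/3676) → f = 18068/919
The feasible region has finitely many vertices and no improving ray; the maximum is 18068/919 at (6617/1838, 12617/3676).

bounded optimum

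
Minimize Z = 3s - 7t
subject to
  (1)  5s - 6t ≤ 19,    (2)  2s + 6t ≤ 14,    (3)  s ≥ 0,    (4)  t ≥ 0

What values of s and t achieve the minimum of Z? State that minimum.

s = 0, t = 7/3, minimum Z = -49/3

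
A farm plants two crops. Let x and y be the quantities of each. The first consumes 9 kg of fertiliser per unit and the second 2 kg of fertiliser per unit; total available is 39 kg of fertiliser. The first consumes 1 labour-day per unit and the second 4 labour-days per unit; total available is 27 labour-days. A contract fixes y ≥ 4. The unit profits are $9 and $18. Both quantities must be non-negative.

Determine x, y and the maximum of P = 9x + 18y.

x = 3, y = 6, maximum P = 135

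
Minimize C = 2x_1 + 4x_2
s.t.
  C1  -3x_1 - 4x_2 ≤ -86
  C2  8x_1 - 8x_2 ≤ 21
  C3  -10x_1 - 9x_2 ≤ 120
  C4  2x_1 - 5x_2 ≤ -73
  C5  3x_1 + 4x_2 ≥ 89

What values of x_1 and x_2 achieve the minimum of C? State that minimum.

x_1 = 153/23, x_2 = 397/23, minimum C = 1894/23

Corner points and C = 2x_1 + 4x_2:
  (689/24, 313/12) → C = 647/4
  (-1281/13, 1250/13) → C = 2438/13
  (153/23, 397/23) → C = 1894/23
The feasible region is unbounded (it extends along (1, 1), (-9, 10)), but C strictly increases along every unbounded feasible direction, so there is no improving ray and the minimum is attained at a vertex.

The optimum lies where 2x_1 - 5x_2 = -73 and 3x_1 + 4x_2 = 89.
Solving simultaneously gives x_1 = 153/23, x_2 = 397/23.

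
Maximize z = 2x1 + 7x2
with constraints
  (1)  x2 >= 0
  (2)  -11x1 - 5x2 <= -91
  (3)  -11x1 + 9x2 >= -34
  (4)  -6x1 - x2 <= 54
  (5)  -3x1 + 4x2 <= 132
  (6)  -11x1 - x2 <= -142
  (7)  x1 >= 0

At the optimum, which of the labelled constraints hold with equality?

Vertices and z = 2x1 + 7x2:
  (1324/17, 1554/17) → z = 13526/17
  (656/55, 54/5) → z = 1094/11
  (436/47, 1878/47) → z = 14018/47

The maximum is at (1324/17, 1554/17). Substituting into each constraint, equality holds for (3) and (5); the remaining constraints have slack.

(3) and (5)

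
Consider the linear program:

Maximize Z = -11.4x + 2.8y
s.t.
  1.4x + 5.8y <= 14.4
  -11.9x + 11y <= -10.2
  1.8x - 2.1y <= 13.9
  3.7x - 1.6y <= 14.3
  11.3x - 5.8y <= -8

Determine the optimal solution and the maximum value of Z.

x = -76/3, y = -85/3, maximum Z = 3142/15

Feasible corners and Z = -11.4x + 2.8y:
  (-76/3, -85/3) → Z = 3142/15
  (-3679/1382, -10523/2764) → Z = 68021/3455
  (-9742/1329, -17147/1329) → Z = 315236/6645

The optimum lies where -11.9x + 11y = -10.2 and 1.8x - 2.1y = 13.9.
Solving simultaneously gives x = -76/3, y = -85/3.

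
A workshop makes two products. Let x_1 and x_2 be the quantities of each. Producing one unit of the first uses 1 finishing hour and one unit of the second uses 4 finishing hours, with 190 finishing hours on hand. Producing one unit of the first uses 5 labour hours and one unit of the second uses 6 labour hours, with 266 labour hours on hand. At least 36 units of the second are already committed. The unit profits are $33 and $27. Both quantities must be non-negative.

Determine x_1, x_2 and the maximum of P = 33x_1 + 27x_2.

x_1 = 10, x_2 = 36, maximum P = 1302

Vertices and P = 33x_1 + 27x_2:
  (0, 133/3) → P = 1197
  (0, 36) → P = 972
  (10, 36) → P = 1302

The optimum lies where 5x_1 + 6x_2 = 266 and x_2 = 36.
Solving simultaneously gives x_1 = 10, x_2 = 36.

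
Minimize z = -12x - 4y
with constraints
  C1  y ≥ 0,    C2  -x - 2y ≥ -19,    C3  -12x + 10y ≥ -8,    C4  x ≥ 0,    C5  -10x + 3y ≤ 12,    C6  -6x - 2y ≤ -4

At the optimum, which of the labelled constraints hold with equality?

C2 and C3

Extreme points and z = -12x - 4y:
  (2/3, 0) → z = -8
  (103/17, 110/17) → z = -1676/17
  (33/23, 202/23) → z = -1204/23
  (0, 4) → z = -16
  (0, 2) → z = -8

The minimum is at (103/17, 110/17). Substituting into each constraint, equality holds for C2 and C3; the remaining constraints have slack.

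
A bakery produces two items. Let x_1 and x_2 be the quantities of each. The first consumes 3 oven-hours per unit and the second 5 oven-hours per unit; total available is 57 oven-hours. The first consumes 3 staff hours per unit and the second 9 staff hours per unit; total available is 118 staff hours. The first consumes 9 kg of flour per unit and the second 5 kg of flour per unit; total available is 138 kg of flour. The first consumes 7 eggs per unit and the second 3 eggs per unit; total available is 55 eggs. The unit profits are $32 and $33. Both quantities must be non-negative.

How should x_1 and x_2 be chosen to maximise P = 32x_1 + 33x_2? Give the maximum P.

At the optimal vertex, 3x_1 + 5x_2 = 57 and 7x_1 + 3x_2 = 55.
Solving simultaneously gives x_1 = 4, x_2 = 9.

x_1 = 4, x_2 = 9, maximum P = 425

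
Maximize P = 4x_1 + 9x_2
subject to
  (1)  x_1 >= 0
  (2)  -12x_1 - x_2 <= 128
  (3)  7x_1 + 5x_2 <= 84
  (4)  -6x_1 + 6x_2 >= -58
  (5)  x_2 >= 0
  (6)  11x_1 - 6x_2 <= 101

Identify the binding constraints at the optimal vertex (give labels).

(1) and (3)

Extreme points and P = 4x_1 + 9x_2:
  (0, 84/5) → P = 756/5
  (0, 0) → P = 0
  (1009/97, 217/97) → P = 5989/97
  (101/11, 0) → P = 404/11

The maximum is at (0, 84/5). Substituting into each constraint, equality holds for (1) and (3); the remaining constraints have slack.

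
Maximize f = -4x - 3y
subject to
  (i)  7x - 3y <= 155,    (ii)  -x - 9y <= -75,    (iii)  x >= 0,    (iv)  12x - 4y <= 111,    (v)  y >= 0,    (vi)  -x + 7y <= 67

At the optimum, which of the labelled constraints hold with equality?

(ii) and (iii)

Feasible corners and f = -4x - 3y:
  (0, 25/3) → f = -25
  (1299/112, 789/112) → f = -7563/112
  (0, 67/7) → f = -201/7
  (209/16, 183/16) → f = -1385/16

The maximum is at (0, 25/3). Substituting into each constraint, equality holds for (ii) and (iii); the remaining constraints have slack.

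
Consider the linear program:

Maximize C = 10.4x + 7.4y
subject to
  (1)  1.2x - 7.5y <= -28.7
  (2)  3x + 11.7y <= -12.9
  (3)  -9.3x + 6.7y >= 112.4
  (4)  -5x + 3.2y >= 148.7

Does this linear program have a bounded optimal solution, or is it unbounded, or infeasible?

Corner points and C = 10.4x + 7.4y:
  (-102341/3366, -1747/1683) → C = -545101/1683
  (-59369/2270, 1272/227) → C = -1308274/5675
The feasible region has finitely many vertices and no improving ray; the maximum is -1308274/5675 at (-59369/2270, 1272/227).

bounded optimum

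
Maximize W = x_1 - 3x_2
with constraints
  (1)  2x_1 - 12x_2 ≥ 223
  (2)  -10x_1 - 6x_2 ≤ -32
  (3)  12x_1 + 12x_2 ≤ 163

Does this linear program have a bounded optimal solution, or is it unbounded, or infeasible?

unbounded

From the feasible point (287/22, -361/22), moving in the direction (12, -12) keeps every constraint satisfied while W increases without bound.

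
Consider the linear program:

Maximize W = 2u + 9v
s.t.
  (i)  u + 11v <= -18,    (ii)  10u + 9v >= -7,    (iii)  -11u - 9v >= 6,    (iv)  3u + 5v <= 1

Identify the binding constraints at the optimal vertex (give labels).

(i) and (iii)

Feasible corners and W = 2u + 9v:
  (85/101, -173/101) → W = -1387/101
  (6/7, -12/7) → W = -96/7
  (1, -17/9) → W = -15

The maximum is at (6/7, -12/7). Substituting into each constraint, equality holds for (i) and (iii); the remaining constraints have slack.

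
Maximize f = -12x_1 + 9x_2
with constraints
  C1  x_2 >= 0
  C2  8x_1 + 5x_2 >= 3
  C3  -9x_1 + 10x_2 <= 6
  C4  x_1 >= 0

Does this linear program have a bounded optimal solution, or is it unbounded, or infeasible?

bounded optimum

Extreme points and f = -12x_1 + 9x_2:
  (3/8, 0) → f = -9/2
  (0, 3/5) → f = 27/5
The feasible region has finitely many vertices and no improving ray; the maximum is 27/5 at (0, 3/5).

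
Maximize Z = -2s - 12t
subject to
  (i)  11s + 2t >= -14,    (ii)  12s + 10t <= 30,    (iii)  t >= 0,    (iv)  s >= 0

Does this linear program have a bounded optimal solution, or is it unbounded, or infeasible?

Feasible corners and Z = -2s - 12t:
  (5/2, 0) → Z = -5
  (0, 3) → Z = -36
  (0, 0) → Z = 0
The feasible region has finitely many vertices and no improving ray; the maximum is 0 at (0, 0).

bounded optimum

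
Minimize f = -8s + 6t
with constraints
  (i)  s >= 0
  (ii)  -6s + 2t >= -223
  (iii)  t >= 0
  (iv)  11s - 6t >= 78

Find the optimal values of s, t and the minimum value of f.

s = 223/6, t = 0, minimum f = -892/3

Feasible corners and f = -8s + 6t:
  (223/6, 0) → f = -892/3
  (591/7, 1985/14) → f = 1227/7
  (78/11, 0) → f = -624/11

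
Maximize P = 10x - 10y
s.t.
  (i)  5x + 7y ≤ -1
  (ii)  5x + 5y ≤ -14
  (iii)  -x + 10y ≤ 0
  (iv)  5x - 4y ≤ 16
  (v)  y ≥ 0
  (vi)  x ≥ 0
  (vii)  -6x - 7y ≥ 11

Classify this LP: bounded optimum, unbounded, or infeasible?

infeasible

The boundaries 5x + 5y = -14 and 5x - 4y = 16 meet at (8/15, -10/3), but that point violates y ≥ 0. Every candidate vertex is excluded by some other constraint, so the feasible region is empty.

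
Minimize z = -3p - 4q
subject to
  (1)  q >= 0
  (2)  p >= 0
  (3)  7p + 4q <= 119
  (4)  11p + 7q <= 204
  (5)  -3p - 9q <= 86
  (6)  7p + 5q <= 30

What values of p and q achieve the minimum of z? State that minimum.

p = 0, q = 6, minimum z = -24

Feasible corners and z = -3p - 4q:
  (0, 0) → z = 0
  (30/7, 0) → z = -90/7
  (0, 6) → z = -24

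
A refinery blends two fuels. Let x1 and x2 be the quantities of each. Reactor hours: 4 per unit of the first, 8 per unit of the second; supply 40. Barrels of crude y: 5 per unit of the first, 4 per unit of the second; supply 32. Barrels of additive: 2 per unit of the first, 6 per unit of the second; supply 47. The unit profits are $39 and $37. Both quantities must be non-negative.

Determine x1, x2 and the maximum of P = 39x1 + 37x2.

x1 = 4, x2 = 3, maximum P = 267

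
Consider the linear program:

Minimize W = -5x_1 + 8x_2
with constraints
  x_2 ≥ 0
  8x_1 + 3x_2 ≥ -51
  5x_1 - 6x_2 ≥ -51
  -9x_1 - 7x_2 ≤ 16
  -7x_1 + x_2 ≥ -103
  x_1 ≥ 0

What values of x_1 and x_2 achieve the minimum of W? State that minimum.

x_1 = 103/7, x_2 = 0, minimum W = -515/7

Vertices and W = -5x_1 + 8x_2:
  (103/7, 0) → W = -515/7
  (0, 0) → W = 0
  (669/37, 872/37) → W = 3631/37
  (0, 17/2) → W = 68

The optimum lies where x_2 = 0 and -7x_1 + x_2 = -103.
Solving simultaneously gives x_1 = 103/7, x_2 = 0.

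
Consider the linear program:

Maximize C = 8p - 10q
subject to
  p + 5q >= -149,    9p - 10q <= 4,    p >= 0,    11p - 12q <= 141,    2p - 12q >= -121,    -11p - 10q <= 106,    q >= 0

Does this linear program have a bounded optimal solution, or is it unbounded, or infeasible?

bounded optimum

Vertices and C = 8p - 10q:
  (629/44, 1097/88) → C = -453/44
  (4/9, 0) → C = 32/9
  (0, 121/12) → C = -605/6
  (0, 0) → C = 0
The feasible region has finitely many vertices and no improving ray; the maximum is 32/9 at (4/9, 0).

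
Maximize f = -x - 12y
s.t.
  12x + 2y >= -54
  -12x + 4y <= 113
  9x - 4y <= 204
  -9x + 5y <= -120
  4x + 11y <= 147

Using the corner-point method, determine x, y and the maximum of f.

x = 32/11, y = -489/11, maximum f = 5836/11

Vertices and f = -x - 12y:
  (32/11, -489/11) → f = 5836/11
  (-5/13, -321/13) → f = 3857/13
  (2832/115, 507/115) → f = -8916/115
  (2055/119, 843/119) → f = -12171/119

The optimum lies where 12x + 2y = -54 and 9x - 4y = 204.
Solving simultaneously gives x = 32/11, y = -489/11.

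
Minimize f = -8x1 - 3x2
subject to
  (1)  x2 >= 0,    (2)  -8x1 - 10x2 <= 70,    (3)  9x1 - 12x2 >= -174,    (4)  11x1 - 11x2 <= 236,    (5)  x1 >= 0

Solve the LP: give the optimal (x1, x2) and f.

x1 = 1582/11, x2 = 1346/11, minimum f = -16694/11

The binding constraints are 9x1 - 12x2 = -174 and 11x1 - 11x2 = 236.
Solving simultaneously gives x1 = 1582/11, x2 = 1346/11.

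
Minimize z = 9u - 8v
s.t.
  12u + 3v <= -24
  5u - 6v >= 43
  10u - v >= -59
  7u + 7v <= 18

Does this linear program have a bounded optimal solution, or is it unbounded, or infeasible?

bounded optimum

Corner points and z = 9u - 8v:
  (-5/29, -212/29) → z = 1651/29
  (-397/55, -145/11) → z = 2227/55
The feasible region has finitely many vertices and no improving ray; the minimum is 2227/55 at (-397/55, -145/11).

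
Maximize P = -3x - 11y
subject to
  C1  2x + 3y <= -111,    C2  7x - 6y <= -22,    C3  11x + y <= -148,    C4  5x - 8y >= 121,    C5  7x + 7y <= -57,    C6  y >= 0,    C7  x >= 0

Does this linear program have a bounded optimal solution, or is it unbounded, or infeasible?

infeasible

The boundaries y = 0 and x = 0 meet at (0, 0), but that point violates 2x + 3y ≤ -111. Every candidate vertex is excluded by some other constraint, so the feasible region is empty.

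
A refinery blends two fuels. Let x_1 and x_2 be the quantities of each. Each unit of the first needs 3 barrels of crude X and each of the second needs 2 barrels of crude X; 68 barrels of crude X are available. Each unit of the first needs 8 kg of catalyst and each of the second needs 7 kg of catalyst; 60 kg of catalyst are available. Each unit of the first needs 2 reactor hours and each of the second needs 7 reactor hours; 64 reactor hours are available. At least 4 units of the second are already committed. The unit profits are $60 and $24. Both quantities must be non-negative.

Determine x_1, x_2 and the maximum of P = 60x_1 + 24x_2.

Vertices and P = 60x_1 + 24x_2:
  (0, 60/7) → P = 1440/7
  (0, 4) → P = 96
  (4, 4) → P = 336

x_1 = 4, x_2 = 4, maximum P = 336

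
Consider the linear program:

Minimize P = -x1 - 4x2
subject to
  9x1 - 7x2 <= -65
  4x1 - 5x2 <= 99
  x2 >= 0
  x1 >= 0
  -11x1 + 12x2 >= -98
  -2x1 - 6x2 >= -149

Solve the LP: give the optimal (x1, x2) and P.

Feasible corners and P = -x1 - 4x2:
  (0, 65/7) → P = -260/7
  (653/68, 1471/68) → P = -6537/68
  (0, 149/6) → P = -298/3

x1 = 0, x2 = 149/6, minimum P = -298/3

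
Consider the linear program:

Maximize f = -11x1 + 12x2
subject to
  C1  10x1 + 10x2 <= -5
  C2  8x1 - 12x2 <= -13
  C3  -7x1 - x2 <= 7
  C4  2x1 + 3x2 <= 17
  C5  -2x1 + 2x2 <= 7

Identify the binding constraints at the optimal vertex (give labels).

C1 and C3

Corner points and f = -11x1 + 12x2:
  (-19/20, 9/20) → f = 317/20
  (-13/12, 7/12) → f = 227/12
  (-97/92, 35/92) → f = 1487/92

The maximum is at (-13/12, 7/12). Substituting into each constraint, equality holds for C1 and C3; the remaining constraints have slack.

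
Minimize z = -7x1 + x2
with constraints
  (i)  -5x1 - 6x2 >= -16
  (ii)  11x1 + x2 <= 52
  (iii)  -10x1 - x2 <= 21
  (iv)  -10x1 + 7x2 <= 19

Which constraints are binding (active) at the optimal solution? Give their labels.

(ii) and (iii)

Corner points and z = -7x1 + x2:
  (296/61, -84/61) → z = -2156/61
  (-2/95, 51/19) → z = 269/95
  (73, -751) → z = -1262
  (-83/40, -1/4) → z = 571/40

The minimum is at (73, -751). Substituting into each constraint, equality holds for (ii) and (iii); the remaining constraints have slack.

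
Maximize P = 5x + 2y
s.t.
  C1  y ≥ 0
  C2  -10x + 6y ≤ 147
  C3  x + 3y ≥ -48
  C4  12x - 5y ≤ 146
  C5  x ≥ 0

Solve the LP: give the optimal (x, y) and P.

Extreme points and P = 5x + 2y:
  (73/6, 0) → P = 365/6
  (0, 0) → P = 0
  (1611/22, 1612/11) → P = 14503/22
  (0, 49/2) → P = 49

The binding constraints are -10x + 6y = 147 and 12x - 5y = 146.
Solving simultaneously gives x = 1611/22, y = 1612/11.

x = 1611/22, y = 1612/11, maximum P = 14503/22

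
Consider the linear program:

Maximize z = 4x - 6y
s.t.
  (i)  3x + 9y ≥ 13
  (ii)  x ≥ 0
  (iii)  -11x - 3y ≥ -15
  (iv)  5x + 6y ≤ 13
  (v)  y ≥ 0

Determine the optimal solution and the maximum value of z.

x = 16/15, y = 49/45, maximum z = -34/15

Corner points and z = 4x - 6y:
  (0, 13/9) → z = -26/3
  (16/15, 49/45) → z = -34/15
  (0, 13/6) → z = -13
  (1, 4/3) → z = -4

At the optimal vertex, 3x + 9y = 13 and -11x - 3y = -15.
Solving simultaneously gives x = 16/15, y = 49/45.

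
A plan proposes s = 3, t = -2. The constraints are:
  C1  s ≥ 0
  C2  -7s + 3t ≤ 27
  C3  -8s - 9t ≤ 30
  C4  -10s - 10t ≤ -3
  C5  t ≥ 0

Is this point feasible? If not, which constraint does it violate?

not feasible — violates C5

Constraint C5: t = -2, which is not ≥ 0. All other constraints are satisfied.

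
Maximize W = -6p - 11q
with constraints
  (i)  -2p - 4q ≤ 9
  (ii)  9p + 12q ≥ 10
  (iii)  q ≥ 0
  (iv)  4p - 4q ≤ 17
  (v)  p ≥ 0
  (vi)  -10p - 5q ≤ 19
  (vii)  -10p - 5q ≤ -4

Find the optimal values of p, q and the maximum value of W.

The feasible region is unbounded (it extends along (1, 1), (0, 1)), but W strictly decreases along every unbounded feasible direction, so there is no improving ray and the maximum is attained at a vertex.

The optimum lies where 9p + 12q = 10 and q = 0.
Solving simultaneously gives p = 10/9, q = 0.

p = 10/9, q = 0, maximum W = -20/3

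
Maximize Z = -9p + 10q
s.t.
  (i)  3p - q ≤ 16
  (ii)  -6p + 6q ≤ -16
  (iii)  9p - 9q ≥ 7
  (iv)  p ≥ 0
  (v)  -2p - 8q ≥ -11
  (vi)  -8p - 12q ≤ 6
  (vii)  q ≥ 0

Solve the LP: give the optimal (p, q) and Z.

p = 97/30, q = 17/30, maximum Z = -703/30

Vertices and Z = -9p + 10q:
  (139/26, 1/26) → Z = -1241/26
  (16/3, 0) → Z = -48
  (97/30, 17/30) → Z = -703/30
  (8/3, 0) → Z = -24

At the optimal vertex, -6p + 6q = -16 and -2p - 8q = -11.
Solving simultaneously gives p = 97/30, q = 17/30.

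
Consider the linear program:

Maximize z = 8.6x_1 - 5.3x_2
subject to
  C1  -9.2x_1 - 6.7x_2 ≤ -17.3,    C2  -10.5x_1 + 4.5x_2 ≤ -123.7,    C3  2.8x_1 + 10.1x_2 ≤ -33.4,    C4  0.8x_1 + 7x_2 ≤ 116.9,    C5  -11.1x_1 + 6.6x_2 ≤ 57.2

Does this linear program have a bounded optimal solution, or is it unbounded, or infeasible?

unbounded

From the feasible point (90664/11175, -95639/11175), moving in the direction (6.7, -9.2) keeps every constraint satisfied while z increases without bound.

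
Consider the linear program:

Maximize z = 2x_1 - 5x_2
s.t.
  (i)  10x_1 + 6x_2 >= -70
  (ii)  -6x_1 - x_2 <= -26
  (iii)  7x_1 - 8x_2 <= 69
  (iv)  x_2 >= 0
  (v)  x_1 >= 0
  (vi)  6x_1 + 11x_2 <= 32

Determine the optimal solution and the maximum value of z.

x_1 = 16/3, x_2 = 0, maximum z = 32/3

Corner points and z = 2x_1 - 5x_2:
  (13/3, 0) → z = 26/3
  (127/30, 3/5) → z = 82/15
  (16/3, 0) → z = 32/3

The optimum lies where x_2 = 0 and 6x_1 + 11x_2 = 32.
Solving simultaneously gives x_1 = 16/3, x_2 = 0.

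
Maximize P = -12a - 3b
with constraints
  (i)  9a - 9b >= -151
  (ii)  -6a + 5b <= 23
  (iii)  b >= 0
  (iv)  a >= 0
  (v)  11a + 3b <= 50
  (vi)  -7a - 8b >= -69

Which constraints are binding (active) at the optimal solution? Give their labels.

Extreme points and P = -12a - 3b:
  (0, 23/5) → P = -69/5
  (161/83, 575/83) → P = -3657/83
  (0, 0) → P = 0
  (50/11, 0) → P = -600/11
  (193/67, 409/67) → P = -3543/67

The maximum is at (0, 0). Substituting into each constraint, equality holds for (iii) and (iv); the remaining constraints have slack.

(iii) and (iv)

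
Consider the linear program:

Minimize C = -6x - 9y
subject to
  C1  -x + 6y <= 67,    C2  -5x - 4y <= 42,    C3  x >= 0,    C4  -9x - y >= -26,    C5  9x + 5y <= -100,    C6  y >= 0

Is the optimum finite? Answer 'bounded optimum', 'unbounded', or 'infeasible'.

infeasible

The boundaries -x + 6y = 67 and x = 0 meet at (0, 67/6), but that point violates 9x + 5y ≤ -100. Every candidate vertex is excluded by some other constraint, so the feasible region is empty.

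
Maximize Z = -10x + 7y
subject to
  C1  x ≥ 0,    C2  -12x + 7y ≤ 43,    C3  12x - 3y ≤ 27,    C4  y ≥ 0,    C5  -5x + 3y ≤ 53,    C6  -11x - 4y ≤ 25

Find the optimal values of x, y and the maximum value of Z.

Extreme points and Z = -10x + 7y:
  (0, 43/7) → Z = 43
  (0, 0) → Z = 0
  (53/8, 35/2) → Z = 225/4
  (9/4, 0) → Z = -45/2

The binding constraints are -12x + 7y = 43 and 12x - 3y = 27.
Solving simultaneously gives x = 53/8, y = 35/2.

x = 53/8, y = 35/2, maximum Z = 225/4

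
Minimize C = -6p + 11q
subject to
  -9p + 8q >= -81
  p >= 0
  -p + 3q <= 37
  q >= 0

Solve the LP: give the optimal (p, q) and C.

Extreme points and C = -6p + 11q:
  (539/19, 414/19) → C = 1320/19
  (9, 0) → C = -54
  (0, 37/3) → C = 407/3
  (0, 0) → C = 0

p = 9, q = 0, minimum C = -54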